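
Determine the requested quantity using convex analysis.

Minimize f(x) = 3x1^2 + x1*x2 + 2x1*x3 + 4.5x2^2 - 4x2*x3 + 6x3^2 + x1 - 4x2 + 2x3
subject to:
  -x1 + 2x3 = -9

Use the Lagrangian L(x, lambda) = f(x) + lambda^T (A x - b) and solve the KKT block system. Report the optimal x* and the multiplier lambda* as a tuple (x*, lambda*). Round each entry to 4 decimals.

Form the Lagrangian:
  L(x, lambda) = (1/2) x^T Q x + c^T x + lambda^T (A x - b)
Stationarity (grad_x L = 0): Q x + c + A^T lambda = 0.
Primal feasibility: A x = b.

This gives the KKT block system:
  [ Q   A^T ] [ x     ]   [-c ]
  [ A    0  ] [ lambda ] = [ b ]

Solving the linear system:
  x*      = (2.9796, -1.2245, -3.0102)
  lambda* = (11.6327)
  f(x*)   = 53.2755

x* = (2.9796, -1.2245, -3.0102), lambda* = (11.6327)


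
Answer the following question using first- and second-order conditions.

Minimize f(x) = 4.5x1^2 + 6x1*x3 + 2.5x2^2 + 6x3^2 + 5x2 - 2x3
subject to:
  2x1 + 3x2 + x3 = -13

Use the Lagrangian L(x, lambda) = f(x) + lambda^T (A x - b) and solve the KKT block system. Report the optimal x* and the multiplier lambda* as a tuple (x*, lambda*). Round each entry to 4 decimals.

Form the Lagrangian:
  L(x, lambda) = (1/2) x^T Q x + c^T x + lambda^T (A x - b)
Stationarity (grad_x L = 0): Q x + c + A^T lambda = 0.
Primal feasibility: A x = b.

This gives the KKT block system:
  [ Q   A^T ] [ x     ]   [-c ]
  [ A    0  ] [ lambda ] = [ b ]

Solving the linear system:
  x*      = (-1.2645, -3.6347, 0.433)
  lambda* = (4.3911)
  f(x*)   = 19.0228

x* = (-1.2645, -3.6347, 0.433), lambda* = (4.3911)


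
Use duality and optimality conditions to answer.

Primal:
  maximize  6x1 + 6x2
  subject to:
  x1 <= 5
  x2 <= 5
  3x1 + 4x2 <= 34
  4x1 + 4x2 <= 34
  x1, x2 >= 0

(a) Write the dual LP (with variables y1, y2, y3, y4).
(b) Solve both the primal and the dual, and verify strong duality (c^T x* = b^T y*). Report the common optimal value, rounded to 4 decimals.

The standard primal-dual pair for 'max c^T x s.t. A x <= b, x >= 0' is:
  Dual:  min b^T y  s.t.  A^T y >= c,  y >= 0.

So the dual LP is:
  minimize  5y1 + 5y2 + 34y3 + 34y4
  subject to:
    y1 + 3y3 + 4y4 >= 6
    y2 + 4y3 + 4y4 >= 6
    y1, y2, y3, y4 >= 0

Solving the primal: x* = (5, 3.5).
  primal value c^T x* = 51.
Solving the dual: y* = (0, 0, 0, 1.5).
  dual value b^T y* = 51.
Strong duality: c^T x* = b^T y*. Confirmed.

51


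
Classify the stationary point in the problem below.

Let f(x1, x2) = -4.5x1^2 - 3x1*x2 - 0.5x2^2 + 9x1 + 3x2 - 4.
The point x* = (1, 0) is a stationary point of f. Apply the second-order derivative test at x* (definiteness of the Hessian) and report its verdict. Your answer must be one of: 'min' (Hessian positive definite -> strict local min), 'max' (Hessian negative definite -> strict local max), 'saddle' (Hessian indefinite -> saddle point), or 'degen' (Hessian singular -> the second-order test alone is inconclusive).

Compute the Hessian H = grad^2 f:
  H = [[-9, -3], [-3, -1]]
Verify stationarity: grad f(x*) = H x* + g = (0, 0).
Eigenvalues of H: -10, 0.
H has a zero eigenvalue (singular; negative semidefinite but not definite), so H is neither positive definite, negative definite, nor indefinite. The second-order test alone is inconclusive -> degen.
(Indeed, f is constant along the null direction of H through x*, so x* is not a strict local extremum.)

degen


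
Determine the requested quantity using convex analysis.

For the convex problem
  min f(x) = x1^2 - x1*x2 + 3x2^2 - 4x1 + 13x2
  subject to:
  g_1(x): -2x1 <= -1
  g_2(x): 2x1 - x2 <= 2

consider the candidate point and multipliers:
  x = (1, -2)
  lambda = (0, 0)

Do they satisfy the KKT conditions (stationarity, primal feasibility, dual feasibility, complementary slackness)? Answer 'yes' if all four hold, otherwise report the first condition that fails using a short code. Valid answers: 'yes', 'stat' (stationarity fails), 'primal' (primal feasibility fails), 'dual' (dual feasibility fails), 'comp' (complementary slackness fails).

Gradient of f: grad f(x) = Q x + c = (0, 0)
Constraint values g_i(x) = a_i^T x - b_i:
  g_1((1, -2)) = -1
  g_2((1, -2)) = 2
Stationarity residual: grad f(x) + sum_i lambda_i a_i = (0, 0)
  -> stationarity OK
Primal feasibility (all g_i <= 0): FAILS
Dual feasibility (all lambda_i >= 0): OK
Complementary slackness (lambda_i * g_i(x) = 0 for all i): OK

Verdict: the first failing condition is primal_feasibility -> primal.

primal


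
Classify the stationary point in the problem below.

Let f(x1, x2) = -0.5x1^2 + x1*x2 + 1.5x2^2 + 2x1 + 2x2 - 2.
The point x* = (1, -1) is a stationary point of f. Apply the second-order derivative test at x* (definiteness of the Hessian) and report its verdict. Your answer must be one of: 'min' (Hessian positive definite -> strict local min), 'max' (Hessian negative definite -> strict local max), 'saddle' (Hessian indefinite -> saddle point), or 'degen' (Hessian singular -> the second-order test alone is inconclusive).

Compute the Hessian H = grad^2 f:
  H = [[-1, 1], [1, 3]]
Verify stationarity: grad f(x*) = H x* + g = (0, 0).
Eigenvalues of H: -1.2361, 3.2361.
Eigenvalues have mixed signs, so H is indefinite -> x* is a saddle point.

saddle


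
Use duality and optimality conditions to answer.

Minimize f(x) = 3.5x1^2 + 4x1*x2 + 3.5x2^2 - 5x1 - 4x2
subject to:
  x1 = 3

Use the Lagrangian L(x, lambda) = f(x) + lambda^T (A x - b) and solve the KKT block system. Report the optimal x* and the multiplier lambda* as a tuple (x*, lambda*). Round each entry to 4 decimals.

Form the Lagrangian:
  L(x, lambda) = (1/2) x^T Q x + c^T x + lambda^T (A x - b)
Stationarity (grad_x L = 0): Q x + c + A^T lambda = 0.
Primal feasibility: A x = b.

This gives the KKT block system:
  [ Q   A^T ] [ x     ]   [-c ]
  [ A    0  ] [ lambda ] = [ b ]

Solving the linear system:
  x*      = (3, -1.1429)
  lambda* = (-11.4286)
  f(x*)   = 11.9286

x* = (3, -1.1429), lambda* = (-11.4286)


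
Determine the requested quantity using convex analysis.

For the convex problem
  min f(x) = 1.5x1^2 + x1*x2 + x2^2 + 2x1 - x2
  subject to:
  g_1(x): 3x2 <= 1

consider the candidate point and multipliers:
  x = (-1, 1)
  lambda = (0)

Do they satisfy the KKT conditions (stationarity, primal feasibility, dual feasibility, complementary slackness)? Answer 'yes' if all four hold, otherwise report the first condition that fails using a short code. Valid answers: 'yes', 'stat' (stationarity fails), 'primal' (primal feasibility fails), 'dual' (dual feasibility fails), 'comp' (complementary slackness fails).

Gradient of f: grad f(x) = Q x + c = (0, 0)
Constraint values g_i(x) = a_i^T x - b_i:
  g_1((-1, 1)) = 2
Stationarity residual: grad f(x) + sum_i lambda_i a_i = (0, 0)
  -> stationarity OK
Primal feasibility (all g_i <= 0): FAILS
Dual feasibility (all lambda_i >= 0): OK
Complementary slackness (lambda_i * g_i(x) = 0 for all i): OK

Verdict: the first failing condition is primal_feasibility -> primal.

primal


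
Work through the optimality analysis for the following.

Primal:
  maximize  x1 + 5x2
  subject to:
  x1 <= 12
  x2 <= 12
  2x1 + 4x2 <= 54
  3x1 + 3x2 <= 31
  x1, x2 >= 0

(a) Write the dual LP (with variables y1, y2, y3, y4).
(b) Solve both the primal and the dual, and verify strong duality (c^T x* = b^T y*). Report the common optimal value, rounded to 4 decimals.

The standard primal-dual pair for 'max c^T x s.t. A x <= b, x >= 0' is:
  Dual:  min b^T y  s.t.  A^T y >= c,  y >= 0.

So the dual LP is:
  minimize  12y1 + 12y2 + 54y3 + 31y4
  subject to:
    y1 + 2y3 + 3y4 >= 1
    y2 + 4y3 + 3y4 >= 5
    y1, y2, y3, y4 >= 0

Solving the primal: x* = (0, 10.3333).
  primal value c^T x* = 51.6667.
Solving the dual: y* = (0, 0, 0, 1.6667).
  dual value b^T y* = 51.6667.
Strong duality: c^T x* = b^T y*. Confirmed.

51.6667


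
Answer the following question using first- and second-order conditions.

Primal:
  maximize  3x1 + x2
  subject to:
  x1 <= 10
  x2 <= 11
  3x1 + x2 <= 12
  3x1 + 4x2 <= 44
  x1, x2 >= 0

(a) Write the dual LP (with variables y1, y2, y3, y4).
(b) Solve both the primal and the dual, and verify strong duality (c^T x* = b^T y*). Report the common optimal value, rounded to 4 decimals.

The standard primal-dual pair for 'max c^T x s.t. A x <= b, x >= 0' is:
  Dual:  min b^T y  s.t.  A^T y >= c,  y >= 0.

So the dual LP is:
  minimize  10y1 + 11y2 + 12y3 + 44y4
  subject to:
    y1 + 3y3 + 3y4 >= 3
    y2 + y3 + 4y4 >= 1
    y1, y2, y3, y4 >= 0

Solving the primal: x* = (0.4444, 10.6667).
  primal value c^T x* = 12.
Solving the dual: y* = (0, 0, 1, 0).
  dual value b^T y* = 12.
Strong duality: c^T x* = b^T y*. Confirmed.

12


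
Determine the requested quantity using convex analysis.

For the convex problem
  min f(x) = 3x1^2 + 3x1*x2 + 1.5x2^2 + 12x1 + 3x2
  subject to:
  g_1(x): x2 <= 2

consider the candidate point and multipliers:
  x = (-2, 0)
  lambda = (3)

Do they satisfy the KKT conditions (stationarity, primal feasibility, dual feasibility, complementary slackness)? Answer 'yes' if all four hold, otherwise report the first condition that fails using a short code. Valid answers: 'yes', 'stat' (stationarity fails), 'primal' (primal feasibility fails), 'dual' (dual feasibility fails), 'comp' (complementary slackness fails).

Gradient of f: grad f(x) = Q x + c = (0, -3)
Constraint values g_i(x) = a_i^T x - b_i:
  g_1((-2, 0)) = -2
Stationarity residual: grad f(x) + sum_i lambda_i a_i = (0, 0)
  -> stationarity OK
Primal feasibility (all g_i <= 0): OK
Dual feasibility (all lambda_i >= 0): OK
Complementary slackness (lambda_i * g_i(x) = 0 for all i): FAILS

Verdict: the first failing condition is complementary_slackness -> comp.

comp


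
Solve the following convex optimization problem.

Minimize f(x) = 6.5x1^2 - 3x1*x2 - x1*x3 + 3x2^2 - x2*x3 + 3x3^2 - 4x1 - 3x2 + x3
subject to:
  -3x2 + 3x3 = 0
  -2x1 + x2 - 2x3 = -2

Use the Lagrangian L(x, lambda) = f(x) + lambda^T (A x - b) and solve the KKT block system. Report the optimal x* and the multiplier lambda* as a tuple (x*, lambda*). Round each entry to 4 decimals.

Form the Lagrangian:
  L(x, lambda) = (1/2) x^T Q x + c^T x + lambda^T (A x - b)
Stationarity (grad_x L = 0): Q x + c + A^T lambda = 0.
Primal feasibility: A x = b.

This gives the KKT block system:
  [ Q   A^T ] [ x     ]   [-c ]
  [ A    0  ] [ lambda ] = [ b ]

Solving the linear system:
  x*      = (0.6957, 0.6087, 0.6087)
  lambda* = (-0.2464, 1.3043)
  f(x*)   = -0.6957

x* = (0.6957, 0.6087, 0.6087), lambda* = (-0.2464, 1.3043)


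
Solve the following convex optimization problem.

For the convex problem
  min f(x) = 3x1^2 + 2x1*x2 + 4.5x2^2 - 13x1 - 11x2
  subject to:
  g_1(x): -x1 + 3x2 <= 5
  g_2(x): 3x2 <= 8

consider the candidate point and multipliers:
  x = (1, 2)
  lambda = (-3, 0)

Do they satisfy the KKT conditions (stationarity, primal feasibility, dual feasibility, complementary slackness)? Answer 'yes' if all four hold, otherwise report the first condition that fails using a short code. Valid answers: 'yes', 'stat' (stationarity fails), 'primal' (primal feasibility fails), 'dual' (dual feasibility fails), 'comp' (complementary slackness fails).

Gradient of f: grad f(x) = Q x + c = (-3, 9)
Constraint values g_i(x) = a_i^T x - b_i:
  g_1((1, 2)) = 0
  g_2((1, 2)) = -2
Stationarity residual: grad f(x) + sum_i lambda_i a_i = (0, 0)
  -> stationarity OK
Primal feasibility (all g_i <= 0): OK
Dual feasibility (all lambda_i >= 0): FAILS
Complementary slackness (lambda_i * g_i(x) = 0 for all i): OK

Verdict: the first failing condition is dual_feasibility -> dual.

dual


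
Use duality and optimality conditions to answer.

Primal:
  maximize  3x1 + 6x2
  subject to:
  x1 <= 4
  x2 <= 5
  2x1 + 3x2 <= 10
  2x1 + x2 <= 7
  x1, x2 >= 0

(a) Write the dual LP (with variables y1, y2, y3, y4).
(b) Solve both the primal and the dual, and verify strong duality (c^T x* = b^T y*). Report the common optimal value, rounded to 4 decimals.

The standard primal-dual pair for 'max c^T x s.t. A x <= b, x >= 0' is:
  Dual:  min b^T y  s.t.  A^T y >= c,  y >= 0.

So the dual LP is:
  minimize  4y1 + 5y2 + 10y3 + 7y4
  subject to:
    y1 + 2y3 + 2y4 >= 3
    y2 + 3y3 + y4 >= 6
    y1, y2, y3, y4 >= 0

Solving the primal: x* = (0, 3.3333).
  primal value c^T x* = 20.
Solving the dual: y* = (0, 0, 2, 0).
  dual value b^T y* = 20.
Strong duality: c^T x* = b^T y*. Confirmed.

20


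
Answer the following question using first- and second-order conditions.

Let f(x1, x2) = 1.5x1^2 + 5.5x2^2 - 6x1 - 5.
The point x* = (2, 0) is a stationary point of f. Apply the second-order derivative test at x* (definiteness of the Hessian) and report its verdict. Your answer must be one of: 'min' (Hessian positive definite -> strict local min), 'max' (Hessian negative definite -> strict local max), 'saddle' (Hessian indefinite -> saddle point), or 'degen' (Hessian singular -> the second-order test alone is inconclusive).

Compute the Hessian H = grad^2 f:
  H = [[3, 0], [0, 11]]
Verify stationarity: grad f(x*) = H x* + g = (0, 0).
Eigenvalues of H: 3, 11.
Both eigenvalues > 0, so H is positive definite -> x* is a strict local min.

min


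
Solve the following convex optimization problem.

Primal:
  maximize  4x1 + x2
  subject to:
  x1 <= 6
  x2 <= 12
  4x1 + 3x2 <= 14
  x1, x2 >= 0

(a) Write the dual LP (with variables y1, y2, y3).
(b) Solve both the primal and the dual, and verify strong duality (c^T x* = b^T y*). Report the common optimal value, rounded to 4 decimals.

The standard primal-dual pair for 'max c^T x s.t. A x <= b, x >= 0' is:
  Dual:  min b^T y  s.t.  A^T y >= c,  y >= 0.

So the dual LP is:
  minimize  6y1 + 12y2 + 14y3
  subject to:
    y1 + 4y3 >= 4
    y2 + 3y3 >= 1
    y1, y2, y3 >= 0

Solving the primal: x* = (3.5, 0).
  primal value c^T x* = 14.
Solving the dual: y* = (0, 0, 1).
  dual value b^T y* = 14.
Strong duality: c^T x* = b^T y*. Confirmed.

14


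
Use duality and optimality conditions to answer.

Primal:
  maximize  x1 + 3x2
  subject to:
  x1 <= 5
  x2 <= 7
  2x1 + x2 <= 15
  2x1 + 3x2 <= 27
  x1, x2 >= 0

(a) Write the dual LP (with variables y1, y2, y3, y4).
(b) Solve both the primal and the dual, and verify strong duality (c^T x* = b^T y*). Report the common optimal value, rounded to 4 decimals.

The standard primal-dual pair for 'max c^T x s.t. A x <= b, x >= 0' is:
  Dual:  min b^T y  s.t.  A^T y >= c,  y >= 0.

So the dual LP is:
  minimize  5y1 + 7y2 + 15y3 + 27y4
  subject to:
    y1 + 2y3 + 2y4 >= 1
    y2 + y3 + 3y4 >= 3
    y1, y2, y3, y4 >= 0

Solving the primal: x* = (3, 7).
  primal value c^T x* = 24.
Solving the dual: y* = (0, 1.5, 0, 0.5).
  dual value b^T y* = 24.
Strong duality: c^T x* = b^T y*. Confirmed.

24


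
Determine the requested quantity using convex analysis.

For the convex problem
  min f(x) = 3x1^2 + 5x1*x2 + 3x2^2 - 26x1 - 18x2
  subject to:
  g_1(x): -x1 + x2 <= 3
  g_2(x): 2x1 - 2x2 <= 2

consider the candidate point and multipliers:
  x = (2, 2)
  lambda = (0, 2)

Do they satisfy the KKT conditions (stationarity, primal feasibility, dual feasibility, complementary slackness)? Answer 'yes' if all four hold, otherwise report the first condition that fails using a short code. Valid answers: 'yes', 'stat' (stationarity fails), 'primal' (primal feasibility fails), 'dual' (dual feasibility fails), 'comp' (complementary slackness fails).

Gradient of f: grad f(x) = Q x + c = (-4, 4)
Constraint values g_i(x) = a_i^T x - b_i:
  g_1((2, 2)) = -3
  g_2((2, 2)) = -2
Stationarity residual: grad f(x) + sum_i lambda_i a_i = (0, 0)
  -> stationarity OK
Primal feasibility (all g_i <= 0): OK
Dual feasibility (all lambda_i >= 0): OK
Complementary slackness (lambda_i * g_i(x) = 0 for all i): FAILS

Verdict: the first failing condition is complementary_slackness -> comp.

comp


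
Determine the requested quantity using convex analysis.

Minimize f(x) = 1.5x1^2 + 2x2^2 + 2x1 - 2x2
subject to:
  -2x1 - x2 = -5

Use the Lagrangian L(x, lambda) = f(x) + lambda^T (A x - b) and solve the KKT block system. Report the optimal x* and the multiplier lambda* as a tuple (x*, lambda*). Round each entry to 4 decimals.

Form the Lagrangian:
  L(x, lambda) = (1/2) x^T Q x + c^T x + lambda^T (A x - b)
Stationarity (grad_x L = 0): Q x + c + A^T lambda = 0.
Primal feasibility: A x = b.

This gives the KKT block system:
  [ Q   A^T ] [ x     ]   [-c ]
  [ A    0  ] [ lambda ] = [ b ]

Solving the linear system:
  x*      = (1.7895, 1.4211)
  lambda* = (3.6842)
  f(x*)   = 9.5789

x* = (1.7895, 1.4211), lambda* = (3.6842)


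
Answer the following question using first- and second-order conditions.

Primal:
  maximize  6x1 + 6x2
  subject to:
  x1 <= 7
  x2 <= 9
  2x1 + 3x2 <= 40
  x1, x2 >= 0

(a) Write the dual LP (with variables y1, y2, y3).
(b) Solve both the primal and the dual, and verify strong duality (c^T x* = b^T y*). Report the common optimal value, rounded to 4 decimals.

The standard primal-dual pair for 'max c^T x s.t. A x <= b, x >= 0' is:
  Dual:  min b^T y  s.t.  A^T y >= c,  y >= 0.

So the dual LP is:
  minimize  7y1 + 9y2 + 40y3
  subject to:
    y1 + 2y3 >= 6
    y2 + 3y3 >= 6
    y1, y2, y3 >= 0

Solving the primal: x* = (7, 8.6667).
  primal value c^T x* = 94.
Solving the dual: y* = (2, 0, 2).
  dual value b^T y* = 94.
Strong duality: c^T x* = b^T y*. Confirmed.

94


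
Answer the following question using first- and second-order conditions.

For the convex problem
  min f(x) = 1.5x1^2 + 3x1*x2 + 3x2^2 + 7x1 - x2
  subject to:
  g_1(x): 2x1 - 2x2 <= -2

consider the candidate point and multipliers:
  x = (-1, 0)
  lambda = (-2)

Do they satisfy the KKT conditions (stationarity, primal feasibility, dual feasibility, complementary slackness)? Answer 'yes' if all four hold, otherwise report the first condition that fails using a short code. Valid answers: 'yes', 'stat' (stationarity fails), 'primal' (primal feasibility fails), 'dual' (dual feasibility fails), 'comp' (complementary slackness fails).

Gradient of f: grad f(x) = Q x + c = (4, -4)
Constraint values g_i(x) = a_i^T x - b_i:
  g_1((-1, 0)) = 0
Stationarity residual: grad f(x) + sum_i lambda_i a_i = (0, 0)
  -> stationarity OK
Primal feasibility (all g_i <= 0): OK
Dual feasibility (all lambda_i >= 0): FAILS
Complementary slackness (lambda_i * g_i(x) = 0 for all i): OK

Verdict: the first failing condition is dual_feasibility -> dual.

dual


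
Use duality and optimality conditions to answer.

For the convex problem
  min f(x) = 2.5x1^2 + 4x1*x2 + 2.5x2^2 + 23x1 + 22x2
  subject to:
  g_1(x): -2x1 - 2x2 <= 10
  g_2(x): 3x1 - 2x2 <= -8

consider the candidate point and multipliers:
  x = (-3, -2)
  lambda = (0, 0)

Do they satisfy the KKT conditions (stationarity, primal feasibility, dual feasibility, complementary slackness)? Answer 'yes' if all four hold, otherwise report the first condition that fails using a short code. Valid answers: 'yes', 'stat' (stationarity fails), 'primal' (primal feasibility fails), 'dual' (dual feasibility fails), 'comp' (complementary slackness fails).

Gradient of f: grad f(x) = Q x + c = (0, 0)
Constraint values g_i(x) = a_i^T x - b_i:
  g_1((-3, -2)) = 0
  g_2((-3, -2)) = 3
Stationarity residual: grad f(x) + sum_i lambda_i a_i = (0, 0)
  -> stationarity OK
Primal feasibility (all g_i <= 0): FAILS
Dual feasibility (all lambda_i >= 0): OK
Complementary slackness (lambda_i * g_i(x) = 0 for all i): OK

Verdict: the first failing condition is primal_feasibility -> primal.

primal


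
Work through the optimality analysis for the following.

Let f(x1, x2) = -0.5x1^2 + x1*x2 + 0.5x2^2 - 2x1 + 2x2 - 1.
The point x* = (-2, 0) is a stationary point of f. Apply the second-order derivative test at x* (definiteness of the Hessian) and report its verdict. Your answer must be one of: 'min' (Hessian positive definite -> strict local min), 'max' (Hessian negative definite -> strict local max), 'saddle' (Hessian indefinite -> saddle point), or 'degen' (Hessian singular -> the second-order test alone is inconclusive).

Compute the Hessian H = grad^2 f:
  H = [[-1, 1], [1, 1]]
Verify stationarity: grad f(x*) = H x* + g = (0, 0).
Eigenvalues of H: -1.4142, 1.4142.
Eigenvalues have mixed signs, so H is indefinite -> x* is a saddle point.

saddle


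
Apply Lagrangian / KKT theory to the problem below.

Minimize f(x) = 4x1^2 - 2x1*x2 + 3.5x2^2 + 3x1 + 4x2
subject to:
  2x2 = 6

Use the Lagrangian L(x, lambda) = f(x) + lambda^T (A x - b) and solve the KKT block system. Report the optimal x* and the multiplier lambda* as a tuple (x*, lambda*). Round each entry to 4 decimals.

Form the Lagrangian:
  L(x, lambda) = (1/2) x^T Q x + c^T x + lambda^T (A x - b)
Stationarity (grad_x L = 0): Q x + c + A^T lambda = 0.
Primal feasibility: A x = b.

This gives the KKT block system:
  [ Q   A^T ] [ x     ]   [-c ]
  [ A    0  ] [ lambda ] = [ b ]

Solving the linear system:
  x*      = (0.375, 3)
  lambda* = (-12.125)
  f(x*)   = 42.9375

x* = (0.375, 3), lambda* = (-12.125)


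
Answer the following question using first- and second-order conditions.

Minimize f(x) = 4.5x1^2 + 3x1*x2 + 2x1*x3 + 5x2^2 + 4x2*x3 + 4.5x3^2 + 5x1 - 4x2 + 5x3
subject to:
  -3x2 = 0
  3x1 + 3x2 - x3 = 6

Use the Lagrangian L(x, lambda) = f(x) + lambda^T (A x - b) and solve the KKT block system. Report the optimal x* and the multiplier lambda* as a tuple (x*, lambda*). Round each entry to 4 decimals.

Form the Lagrangian:
  L(x, lambda) = (1/2) x^T Q x + c^T x + lambda^T (A x - b)
Stationarity (grad_x L = 0): Q x + c + A^T lambda = 0.
Primal feasibility: A x = b.

This gives the KKT block system:
  [ Q   A^T ] [ x     ]   [-c ]
  [ A    0  ] [ lambda ] = [ b ]

Solving the linear system:
  x*      = (1.5098, 0, -1.4706)
  lambda* = (-7, -5.2157)
  f(x*)   = 15.7451

x* = (1.5098, 0, -1.4706), lambda* = (-7, -5.2157)


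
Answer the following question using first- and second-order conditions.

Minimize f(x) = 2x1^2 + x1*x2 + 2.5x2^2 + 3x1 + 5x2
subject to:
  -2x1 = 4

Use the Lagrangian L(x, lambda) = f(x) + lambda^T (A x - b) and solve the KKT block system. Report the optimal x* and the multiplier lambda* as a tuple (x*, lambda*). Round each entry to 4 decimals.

Form the Lagrangian:
  L(x, lambda) = (1/2) x^T Q x + c^T x + lambda^T (A x - b)
Stationarity (grad_x L = 0): Q x + c + A^T lambda = 0.
Primal feasibility: A x = b.

This gives the KKT block system:
  [ Q   A^T ] [ x     ]   [-c ]
  [ A    0  ] [ lambda ] = [ b ]

Solving the linear system:
  x*      = (-2, -0.6)
  lambda* = (-2.8)
  f(x*)   = 1.1

x* = (-2, -0.6), lambda* = (-2.8)


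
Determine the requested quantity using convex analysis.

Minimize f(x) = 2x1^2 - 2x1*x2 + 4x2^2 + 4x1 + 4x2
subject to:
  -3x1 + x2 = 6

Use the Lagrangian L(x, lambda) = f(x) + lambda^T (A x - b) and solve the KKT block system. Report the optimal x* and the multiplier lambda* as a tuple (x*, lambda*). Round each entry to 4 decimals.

Form the Lagrangian:
  L(x, lambda) = (1/2) x^T Q x + c^T x + lambda^T (A x - b)
Stationarity (grad_x L = 0): Q x + c + A^T lambda = 0.
Primal feasibility: A x = b.

This gives the KKT block system:
  [ Q   A^T ] [ x     ]   [-c ]
  [ A    0  ] [ lambda ] = [ b ]

Solving the linear system:
  x*      = (-2.3125, -0.9375)
  lambda* = (-1.125)
  f(x*)   = -3.125

x* = (-2.3125, -0.9375), lambda* = (-1.125)


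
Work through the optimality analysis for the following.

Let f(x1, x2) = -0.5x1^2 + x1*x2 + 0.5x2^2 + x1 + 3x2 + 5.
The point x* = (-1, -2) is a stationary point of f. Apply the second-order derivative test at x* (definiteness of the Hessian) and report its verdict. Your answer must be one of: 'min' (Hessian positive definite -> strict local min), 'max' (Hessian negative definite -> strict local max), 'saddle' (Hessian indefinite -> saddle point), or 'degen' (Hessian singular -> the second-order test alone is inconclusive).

Compute the Hessian H = grad^2 f:
  H = [[-1, 1], [1, 1]]
Verify stationarity: grad f(x*) = H x* + g = (0, 0).
Eigenvalues of H: -1.4142, 1.4142.
Eigenvalues have mixed signs, so H is indefinite -> x* is a saddle point.

saddle


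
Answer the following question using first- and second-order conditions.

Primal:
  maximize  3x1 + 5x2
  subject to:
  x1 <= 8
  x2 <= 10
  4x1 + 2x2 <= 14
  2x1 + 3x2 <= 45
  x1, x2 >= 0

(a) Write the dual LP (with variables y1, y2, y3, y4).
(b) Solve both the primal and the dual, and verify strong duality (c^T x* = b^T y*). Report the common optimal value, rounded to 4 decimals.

The standard primal-dual pair for 'max c^T x s.t. A x <= b, x >= 0' is:
  Dual:  min b^T y  s.t.  A^T y >= c,  y >= 0.

So the dual LP is:
  minimize  8y1 + 10y2 + 14y3 + 45y4
  subject to:
    y1 + 4y3 + 2y4 >= 3
    y2 + 2y3 + 3y4 >= 5
    y1, y2, y3, y4 >= 0

Solving the primal: x* = (0, 7).
  primal value c^T x* = 35.
Solving the dual: y* = (0, 0, 2.5, 0).
  dual value b^T y* = 35.
Strong duality: c^T x* = b^T y*. Confirmed.

35


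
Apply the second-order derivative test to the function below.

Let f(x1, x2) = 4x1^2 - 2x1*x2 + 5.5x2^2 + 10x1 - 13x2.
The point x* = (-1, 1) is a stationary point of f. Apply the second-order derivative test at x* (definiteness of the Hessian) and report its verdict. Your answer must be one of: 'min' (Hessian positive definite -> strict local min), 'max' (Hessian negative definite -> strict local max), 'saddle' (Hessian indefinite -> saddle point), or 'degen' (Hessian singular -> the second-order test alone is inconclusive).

Compute the Hessian H = grad^2 f:
  H = [[8, -2], [-2, 11]]
Verify stationarity: grad f(x*) = H x* + g = (0, 0).
Eigenvalues of H: 7, 12.
Both eigenvalues > 0, so H is positive definite -> x* is a strict local min.

min


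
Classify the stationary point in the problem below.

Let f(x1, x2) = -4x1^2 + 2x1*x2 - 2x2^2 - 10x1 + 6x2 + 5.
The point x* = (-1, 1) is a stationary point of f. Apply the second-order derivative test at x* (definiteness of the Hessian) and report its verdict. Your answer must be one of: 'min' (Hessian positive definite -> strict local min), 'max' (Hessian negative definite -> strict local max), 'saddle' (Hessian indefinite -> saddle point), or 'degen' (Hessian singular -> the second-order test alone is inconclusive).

Compute the Hessian H = grad^2 f:
  H = [[-8, 2], [2, -4]]
Verify stationarity: grad f(x*) = H x* + g = (0, 0).
Eigenvalues of H: -8.8284, -3.1716.
Both eigenvalues < 0, so H is negative definite -> x* is a strict local max.

max


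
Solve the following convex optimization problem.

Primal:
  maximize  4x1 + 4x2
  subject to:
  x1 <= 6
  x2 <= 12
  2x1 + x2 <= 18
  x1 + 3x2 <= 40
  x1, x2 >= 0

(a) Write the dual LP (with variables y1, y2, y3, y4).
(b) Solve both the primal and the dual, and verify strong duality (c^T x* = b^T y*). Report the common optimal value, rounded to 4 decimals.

The standard primal-dual pair for 'max c^T x s.t. A x <= b, x >= 0' is:
  Dual:  min b^T y  s.t.  A^T y >= c,  y >= 0.

So the dual LP is:
  minimize  6y1 + 12y2 + 18y3 + 40y4
  subject to:
    y1 + 2y3 + y4 >= 4
    y2 + y3 + 3y4 >= 4
    y1, y2, y3, y4 >= 0

Solving the primal: x* = (3, 12).
  primal value c^T x* = 60.
Solving the dual: y* = (0, 2, 2, 0).
  dual value b^T y* = 60.
Strong duality: c^T x* = b^T y*. Confirmed.

60


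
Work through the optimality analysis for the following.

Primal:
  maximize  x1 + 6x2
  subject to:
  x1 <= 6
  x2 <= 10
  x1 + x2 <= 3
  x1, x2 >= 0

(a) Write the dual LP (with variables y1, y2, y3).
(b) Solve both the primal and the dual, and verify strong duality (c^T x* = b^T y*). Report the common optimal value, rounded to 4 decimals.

The standard primal-dual pair for 'max c^T x s.t. A x <= b, x >= 0' is:
  Dual:  min b^T y  s.t.  A^T y >= c,  y >= 0.

So the dual LP is:
  minimize  6y1 + 10y2 + 3y3
  subject to:
    y1 + y3 >= 1
    y2 + y3 >= 6
    y1, y2, y3 >= 0

Solving the primal: x* = (0, 3).
  primal value c^T x* = 18.
Solving the dual: y* = (0, 0, 6).
  dual value b^T y* = 18.
Strong duality: c^T x* = b^T y*. Confirmed.

18


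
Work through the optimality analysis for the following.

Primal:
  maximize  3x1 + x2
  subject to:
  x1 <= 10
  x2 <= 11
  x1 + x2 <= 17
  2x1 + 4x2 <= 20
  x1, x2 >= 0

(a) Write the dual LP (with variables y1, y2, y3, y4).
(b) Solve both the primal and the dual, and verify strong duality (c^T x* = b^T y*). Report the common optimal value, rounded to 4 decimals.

The standard primal-dual pair for 'max c^T x s.t. A x <= b, x >= 0' is:
  Dual:  min b^T y  s.t.  A^T y >= c,  y >= 0.

So the dual LP is:
  minimize  10y1 + 11y2 + 17y3 + 20y4
  subject to:
    y1 + y3 + 2y4 >= 3
    y2 + y3 + 4y4 >= 1
    y1, y2, y3, y4 >= 0

Solving the primal: x* = (10, 0).
  primal value c^T x* = 30.
Solving the dual: y* = (2.5, 0, 0, 0.25).
  dual value b^T y* = 30.
Strong duality: c^T x* = b^T y*. Confirmed.

30


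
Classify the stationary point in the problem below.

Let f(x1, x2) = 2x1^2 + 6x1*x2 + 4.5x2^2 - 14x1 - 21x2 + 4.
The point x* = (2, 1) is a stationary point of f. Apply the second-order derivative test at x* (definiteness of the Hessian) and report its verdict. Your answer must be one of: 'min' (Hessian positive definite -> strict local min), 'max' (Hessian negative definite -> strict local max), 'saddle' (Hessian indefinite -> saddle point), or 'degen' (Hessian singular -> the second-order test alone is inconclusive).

Compute the Hessian H = grad^2 f:
  H = [[4, 6], [6, 9]]
Verify stationarity: grad f(x*) = H x* + g = (0, 0).
Eigenvalues of H: 0, 13.
H has a zero eigenvalue (singular; positive semidefinite but not definite), so H is neither positive definite, negative definite, nor indefinite. The second-order test alone is inconclusive -> degen.
(Indeed, f is constant along the null direction of H through x*, so x* is not a strict local extremum.)

degen


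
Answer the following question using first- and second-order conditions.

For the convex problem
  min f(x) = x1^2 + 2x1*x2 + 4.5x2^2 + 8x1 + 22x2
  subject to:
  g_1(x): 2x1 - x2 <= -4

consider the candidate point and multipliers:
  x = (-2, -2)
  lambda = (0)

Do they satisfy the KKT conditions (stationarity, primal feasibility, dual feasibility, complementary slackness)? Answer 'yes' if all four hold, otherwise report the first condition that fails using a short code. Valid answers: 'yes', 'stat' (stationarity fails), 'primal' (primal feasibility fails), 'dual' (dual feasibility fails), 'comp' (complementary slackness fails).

Gradient of f: grad f(x) = Q x + c = (0, 0)
Constraint values g_i(x) = a_i^T x - b_i:
  g_1((-2, -2)) = 2
Stationarity residual: grad f(x) + sum_i lambda_i a_i = (0, 0)
  -> stationarity OK
Primal feasibility (all g_i <= 0): FAILS
Dual feasibility (all lambda_i >= 0): OK
Complementary slackness (lambda_i * g_i(x) = 0 for all i): OK

Verdict: the first failing condition is primal_feasibility -> primal.

primal


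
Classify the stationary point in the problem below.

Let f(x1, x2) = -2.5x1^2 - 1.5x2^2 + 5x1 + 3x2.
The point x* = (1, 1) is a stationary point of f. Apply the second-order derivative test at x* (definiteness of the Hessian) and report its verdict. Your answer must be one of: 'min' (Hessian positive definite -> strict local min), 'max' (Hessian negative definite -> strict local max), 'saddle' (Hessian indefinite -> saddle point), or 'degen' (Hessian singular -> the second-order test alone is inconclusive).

Compute the Hessian H = grad^2 f:
  H = [[-5, 0], [0, -3]]
Verify stationarity: grad f(x*) = H x* + g = (0, 0).
Eigenvalues of H: -5, -3.
Both eigenvalues < 0, so H is negative definite -> x* is a strict local max.

max


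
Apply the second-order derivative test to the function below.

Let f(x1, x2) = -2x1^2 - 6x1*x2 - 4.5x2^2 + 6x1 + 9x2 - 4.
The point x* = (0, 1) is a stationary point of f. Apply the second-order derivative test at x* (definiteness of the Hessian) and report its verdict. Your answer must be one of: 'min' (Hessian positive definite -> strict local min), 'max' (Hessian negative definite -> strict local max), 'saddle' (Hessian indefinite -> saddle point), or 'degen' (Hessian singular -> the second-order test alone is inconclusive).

Compute the Hessian H = grad^2 f:
  H = [[-4, -6], [-6, -9]]
Verify stationarity: grad f(x*) = H x* + g = (0, 0).
Eigenvalues of H: -13, 0.
H has a zero eigenvalue (singular; negative semidefinite but not definite), so H is neither positive definite, negative definite, nor indefinite. The second-order test alone is inconclusive -> degen.
(Indeed, f is constant along the null direction of H through x*, so x* is not a strict local extremum.)

degen


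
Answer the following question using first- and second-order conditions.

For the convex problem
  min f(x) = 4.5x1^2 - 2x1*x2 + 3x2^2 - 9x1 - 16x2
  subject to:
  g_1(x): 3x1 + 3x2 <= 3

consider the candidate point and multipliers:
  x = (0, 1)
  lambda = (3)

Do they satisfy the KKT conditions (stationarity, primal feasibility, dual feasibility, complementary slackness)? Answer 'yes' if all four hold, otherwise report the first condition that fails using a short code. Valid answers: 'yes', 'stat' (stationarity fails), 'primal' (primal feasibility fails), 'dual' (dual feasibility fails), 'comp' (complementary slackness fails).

Gradient of f: grad f(x) = Q x + c = (-11, -10)
Constraint values g_i(x) = a_i^T x - b_i:
  g_1((0, 1)) = 0
Stationarity residual: grad f(x) + sum_i lambda_i a_i = (-2, -1)
  -> stationarity FAILS
Primal feasibility (all g_i <= 0): OK
Dual feasibility (all lambda_i >= 0): OK
Complementary slackness (lambda_i * g_i(x) = 0 for all i): OK

Verdict: the first failing condition is stationarity -> stat.

stat


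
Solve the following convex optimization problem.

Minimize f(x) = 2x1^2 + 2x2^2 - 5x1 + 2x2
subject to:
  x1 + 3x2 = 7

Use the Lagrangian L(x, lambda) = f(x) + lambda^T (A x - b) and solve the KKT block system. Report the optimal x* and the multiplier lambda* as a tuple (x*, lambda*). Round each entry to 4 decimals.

Form the Lagrangian:
  L(x, lambda) = (1/2) x^T Q x + c^T x + lambda^T (A x - b)
Stationarity (grad_x L = 0): Q x + c + A^T lambda = 0.
Primal feasibility: A x = b.

This gives the KKT block system:
  [ Q   A^T ] [ x     ]   [-c ]
  [ A    0  ] [ lambda ] = [ b ]

Solving the linear system:
  x*      = (1.975, 1.675)
  lambda* = (-2.9)
  f(x*)   = 6.8875

x* = (1.975, 1.675), lambda* = (-2.9)


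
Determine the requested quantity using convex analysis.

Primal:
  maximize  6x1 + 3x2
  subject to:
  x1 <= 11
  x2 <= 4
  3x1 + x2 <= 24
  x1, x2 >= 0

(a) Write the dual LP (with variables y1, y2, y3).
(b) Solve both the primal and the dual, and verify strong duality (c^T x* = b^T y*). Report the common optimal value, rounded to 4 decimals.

The standard primal-dual pair for 'max c^T x s.t. A x <= b, x >= 0' is:
  Dual:  min b^T y  s.t.  A^T y >= c,  y >= 0.

So the dual LP is:
  minimize  11y1 + 4y2 + 24y3
  subject to:
    y1 + 3y3 >= 6
    y2 + y3 >= 3
    y1, y2, y3 >= 0

Solving the primal: x* = (6.6667, 4).
  primal value c^T x* = 52.
Solving the dual: y* = (0, 1, 2).
  dual value b^T y* = 52.
Strong duality: c^T x* = b^T y*. Confirmed.

52


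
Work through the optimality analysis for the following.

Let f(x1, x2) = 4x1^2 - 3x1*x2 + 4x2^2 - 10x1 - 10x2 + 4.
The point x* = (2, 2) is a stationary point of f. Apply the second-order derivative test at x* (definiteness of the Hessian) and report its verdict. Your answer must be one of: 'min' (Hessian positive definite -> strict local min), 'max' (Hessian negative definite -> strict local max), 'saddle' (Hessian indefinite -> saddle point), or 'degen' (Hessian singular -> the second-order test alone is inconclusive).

Compute the Hessian H = grad^2 f:
  H = [[8, -3], [-3, 8]]
Verify stationarity: grad f(x*) = H x* + g = (0, 0).
Eigenvalues of H: 5, 11.
Both eigenvalues > 0, so H is positive definite -> x* is a strict local min.

min


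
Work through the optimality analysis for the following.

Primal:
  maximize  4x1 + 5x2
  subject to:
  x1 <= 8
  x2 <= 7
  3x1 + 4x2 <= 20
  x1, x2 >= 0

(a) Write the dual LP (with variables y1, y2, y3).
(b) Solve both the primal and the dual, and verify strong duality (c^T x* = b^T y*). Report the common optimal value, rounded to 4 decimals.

The standard primal-dual pair for 'max c^T x s.t. A x <= b, x >= 0' is:
  Dual:  min b^T y  s.t.  A^T y >= c,  y >= 0.

So the dual LP is:
  minimize  8y1 + 7y2 + 20y3
  subject to:
    y1 + 3y3 >= 4
    y2 + 4y3 >= 5
    y1, y2, y3 >= 0

Solving the primal: x* = (6.6667, 0).
  primal value c^T x* = 26.6667.
Solving the dual: y* = (0, 0, 1.3333).
  dual value b^T y* = 26.6667.
Strong duality: c^T x* = b^T y*. Confirmed.

26.6667


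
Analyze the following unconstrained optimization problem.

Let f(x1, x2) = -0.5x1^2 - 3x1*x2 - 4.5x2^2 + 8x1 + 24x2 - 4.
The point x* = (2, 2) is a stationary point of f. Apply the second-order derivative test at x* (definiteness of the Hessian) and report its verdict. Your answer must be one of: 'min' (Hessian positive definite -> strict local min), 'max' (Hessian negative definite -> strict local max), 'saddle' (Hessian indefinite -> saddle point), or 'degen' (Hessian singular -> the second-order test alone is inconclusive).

Compute the Hessian H = grad^2 f:
  H = [[-1, -3], [-3, -9]]
Verify stationarity: grad f(x*) = H x* + g = (0, 0).
Eigenvalues of H: -10, 0.
H has a zero eigenvalue (singular; negative semidefinite but not definite), so H is neither positive definite, negative definite, nor indefinite. The second-order test alone is inconclusive -> degen.
(Indeed, f is constant along the null direction of H through x*, so x* is not a strict local extremum.)

degen


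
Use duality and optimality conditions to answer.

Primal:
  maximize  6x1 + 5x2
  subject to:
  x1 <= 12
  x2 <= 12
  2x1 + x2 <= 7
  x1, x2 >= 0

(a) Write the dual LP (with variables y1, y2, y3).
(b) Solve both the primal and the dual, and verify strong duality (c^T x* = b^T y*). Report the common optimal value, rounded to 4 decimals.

The standard primal-dual pair for 'max c^T x s.t. A x <= b, x >= 0' is:
  Dual:  min b^T y  s.t.  A^T y >= c,  y >= 0.

So the dual LP is:
  minimize  12y1 + 12y2 + 7y3
  subject to:
    y1 + 2y3 >= 6
    y2 + y3 >= 5
    y1, y2, y3 >= 0

Solving the primal: x* = (0, 7).
  primal value c^T x* = 35.
Solving the dual: y* = (0, 0, 5).
  dual value b^T y* = 35.
Strong duality: c^T x* = b^T y*. Confirmed.

35


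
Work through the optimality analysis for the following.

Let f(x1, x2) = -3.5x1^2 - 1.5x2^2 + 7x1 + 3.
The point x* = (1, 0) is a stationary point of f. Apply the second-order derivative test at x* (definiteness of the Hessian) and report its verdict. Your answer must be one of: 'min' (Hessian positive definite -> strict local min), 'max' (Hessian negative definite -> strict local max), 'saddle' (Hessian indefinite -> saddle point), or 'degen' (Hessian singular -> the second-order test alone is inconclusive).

Compute the Hessian H = grad^2 f:
  H = [[-7, 0], [0, -3]]
Verify stationarity: grad f(x*) = H x* + g = (0, 0).
Eigenvalues of H: -7, -3.
Both eigenvalues < 0, so H is negative definite -> x* is a strict local max.

max


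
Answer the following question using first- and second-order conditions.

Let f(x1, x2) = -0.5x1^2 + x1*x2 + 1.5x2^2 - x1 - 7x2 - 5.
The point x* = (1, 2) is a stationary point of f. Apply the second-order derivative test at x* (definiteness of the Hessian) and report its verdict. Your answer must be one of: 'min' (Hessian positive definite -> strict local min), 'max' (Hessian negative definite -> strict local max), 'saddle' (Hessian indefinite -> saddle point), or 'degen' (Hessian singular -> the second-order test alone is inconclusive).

Compute the Hessian H = grad^2 f:
  H = [[-1, 1], [1, 3]]
Verify stationarity: grad f(x*) = H x* + g = (0, 0).
Eigenvalues of H: -1.2361, 3.2361.
Eigenvalues have mixed signs, so H is indefinite -> x* is a saddle point.

saddle


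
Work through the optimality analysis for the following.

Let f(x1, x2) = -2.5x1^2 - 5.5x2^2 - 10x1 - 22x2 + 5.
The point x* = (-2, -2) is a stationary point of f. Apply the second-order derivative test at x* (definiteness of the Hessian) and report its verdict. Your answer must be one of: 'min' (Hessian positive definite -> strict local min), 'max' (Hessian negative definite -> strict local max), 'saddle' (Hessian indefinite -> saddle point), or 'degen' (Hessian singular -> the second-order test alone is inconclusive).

Compute the Hessian H = grad^2 f:
  H = [[-5, 0], [0, -11]]
Verify stationarity: grad f(x*) = H x* + g = (0, 0).
Eigenvalues of H: -11, -5.
Both eigenvalues < 0, so H is negative definite -> x* is a strict local max.

max
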